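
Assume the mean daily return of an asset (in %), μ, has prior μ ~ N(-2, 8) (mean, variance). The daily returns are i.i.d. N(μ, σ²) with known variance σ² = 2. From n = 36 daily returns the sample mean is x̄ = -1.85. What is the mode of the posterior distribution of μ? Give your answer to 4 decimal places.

n = 36, x̄ = -1.85.
For a Normal prior and Normal likelihood with known variance, the posterior is Normal; its mode equals its mean, the precision-weighted average.
Prior precision 1/σ₀² = 1/8 = 0.125; data precision n/σ² = 36/2 = 18.
μ̂ = (0.125·(-2) + 18·(-1.85)) / (0.125 + 18) = (-33.55)/18.125 = -1342/725 ≈ -1.8510.

μ̂_MAP = -1.8510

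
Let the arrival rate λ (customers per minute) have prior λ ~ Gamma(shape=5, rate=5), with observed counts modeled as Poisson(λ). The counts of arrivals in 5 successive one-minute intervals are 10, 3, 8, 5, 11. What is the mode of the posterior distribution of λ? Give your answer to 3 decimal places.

λ̂_MAP = 4.100

Σxᵢ = 10+3+8+5+11 = 37, with n = 5.
Posterior ∝ λ^4e^(−5λ) · λ^37e^(−5λ) = λ^41e^(−10λ), i.e. Gamma(shape=42, rate=10).
The mode of a Gamma(a, b) with a ≥ 1 (shape–rate) is (a−1)/b = 41/10 ≈ 4.100.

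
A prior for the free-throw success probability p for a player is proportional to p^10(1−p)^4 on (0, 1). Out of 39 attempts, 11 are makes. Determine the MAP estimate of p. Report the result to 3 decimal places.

p̂_MAP = 0.396

The prior density ∝ p^10(1−p)^4 is the kernel of Beta(11, 5).
Data: 11 successes in 39 trials. The binomial likelihood contributes p^11(1−p)^28, so the posterior is Beta(11+11, 5+28) = Beta(22, 33).
For Beta(a, b) with a, b > 1 the mode is (a−1)/(a+b−2) = 21/53 ≈ 0.396.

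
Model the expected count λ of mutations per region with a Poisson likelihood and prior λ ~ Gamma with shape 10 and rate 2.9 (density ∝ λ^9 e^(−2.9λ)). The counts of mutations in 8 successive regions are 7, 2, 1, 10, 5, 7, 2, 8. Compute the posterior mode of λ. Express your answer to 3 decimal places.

Σxᵢ = 7+2+1+10+5+7+2+8 = 42, with n = 8.
Posterior ∝ λ^9e^(−2.9λ) · λ^42e^(−8λ) = λ^51e^(−10.9λ), i.e. Gamma(shape=52, rate=10.9).
The mode of a Gamma(a, b) with a ≥ 1 (shape–rate) is (a−1)/b = 51/10.9 ≈ 4.679.

λ̂_MAP = 4.679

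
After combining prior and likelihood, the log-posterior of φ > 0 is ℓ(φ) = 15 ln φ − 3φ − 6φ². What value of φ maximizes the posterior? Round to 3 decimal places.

φ̂_MAP = 1.000

ℓ'(φ) = 15/φ − 3 − 12φ. Setting this to zero and multiplying by φ: 12φ² + 3φ − 15 = 0.
φ = (−3 + √(3² + 4·12·15)) / (2·12) = (−3 + √729) / 24 = (−3 + 27)/24 = 1.
ℓ''(φ) = −15/φ² − 12 < 0, confirming a maximum.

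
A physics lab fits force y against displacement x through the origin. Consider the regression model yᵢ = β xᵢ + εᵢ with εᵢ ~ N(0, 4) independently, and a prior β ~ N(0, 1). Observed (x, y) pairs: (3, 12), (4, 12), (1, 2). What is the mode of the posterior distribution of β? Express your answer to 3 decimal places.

β̂_MAP = 2.867

log p(β | y) = −Σ(yᵢ − βxᵢ)²/(2·4) − β²/(2·1) + const.
Setting the derivative to zero: Σxᵢ(yᵢ − βxᵢ)/4 − β/1 = 0, so β = Σxᵢyᵢ / (Σxᵢ² + σ²/τ²).
Σxᵢyᵢ = 3·12 + 4·12 + 1·2 = 86; Σxᵢ² = 26; σ²/τ² = 4.
β̂_MAP = 86 / (26 + 4) = 86/30 ≈ 2.867.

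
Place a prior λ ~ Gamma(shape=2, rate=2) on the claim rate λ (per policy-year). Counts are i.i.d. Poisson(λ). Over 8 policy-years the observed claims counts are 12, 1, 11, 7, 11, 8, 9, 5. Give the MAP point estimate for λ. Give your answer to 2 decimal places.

Σxᵢ = 12+1+11+7+11+8+9+5 = 64, with n = 8.
Posterior ∝ λe^(−2λ) · λ^64e^(−8λ) = λ^65e^(−10λ), i.e. Gamma(shape=66, rate=10).
The mode of a Gamma(a, b) with a ≥ 1 (shape–rate) is (a−1)/b = 65/10 ≈ 6.50.

λ̂_MAP = 6.50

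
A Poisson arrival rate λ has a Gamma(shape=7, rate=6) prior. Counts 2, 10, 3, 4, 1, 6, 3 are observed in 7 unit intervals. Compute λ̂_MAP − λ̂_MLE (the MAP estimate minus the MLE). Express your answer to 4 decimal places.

MAP − MLE = -1.4505

Σxᵢ = 29. Posterior is Gamma(36, 13); MAP = (36−1)/13 = 35/13 ≈ 2.69231.
MLE = x̄ = 29/7 ≈ 4.14286.
Difference = 35/13 − 29/7 = -132/91 ≈ -1.4505.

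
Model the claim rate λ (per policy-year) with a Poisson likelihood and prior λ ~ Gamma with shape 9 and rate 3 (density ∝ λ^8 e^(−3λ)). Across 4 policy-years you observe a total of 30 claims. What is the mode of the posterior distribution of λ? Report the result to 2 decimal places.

λ̂_MAP = 5.43

Σxᵢ = 30, n = 4.
Posterior ∝ λ^8e^(−3λ) · λ^30e^(−4λ) = λ^38e^(−7λ), i.e. Gamma(shape=39, rate=7).
The mode of a Gamma(a, b) with a ≥ 1 (shape–rate) is (a−1)/b = 38/7 ≈ 5.43.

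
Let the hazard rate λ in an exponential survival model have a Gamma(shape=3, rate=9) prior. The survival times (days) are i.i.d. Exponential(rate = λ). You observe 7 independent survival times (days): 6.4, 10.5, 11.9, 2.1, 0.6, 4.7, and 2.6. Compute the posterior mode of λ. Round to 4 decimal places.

The Exponential(rate=λ) likelihood is ∝ λ^n e^(−λΣtᵢ). Here n = 7 and Σtᵢ = 6.4 + 10.5 + 11.9 + 2.1 + 0.6 + 4.7 + 2.6 = 38.8.
Posterior ∝ λ^2e^(−9λ) · λ^7e^(−38.8λ) = λ^9e^(−47.8λ), i.e. Gamma(10, 47.8).
Mode = (a−1)/b = 9/47.8 ≈ 0.1883.

λ̂_MAP = 0.1883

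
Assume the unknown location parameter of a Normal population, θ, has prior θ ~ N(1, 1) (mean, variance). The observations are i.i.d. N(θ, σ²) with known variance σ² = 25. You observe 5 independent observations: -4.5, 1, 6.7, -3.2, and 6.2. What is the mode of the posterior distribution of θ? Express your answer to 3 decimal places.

n = 5; x̄ = ((-4.5) + 1 + 6.7 + (-3.2) + 6.2)/5 = 6.2/5 = 1.24.
For a Normal prior and Normal likelihood with known variance, the posterior is Normal; its mode equals its mean, the precision-weighted average.
Prior precision 1/σ₀² = 1/1 = 1; data precision n/σ² = 5/25 = 0.2.
θ̂ = (1·1 + 0.2·1.24) / (1 + 0.2) = 1.248/1.2 = 1.040.

θ̂_MAP = 1.040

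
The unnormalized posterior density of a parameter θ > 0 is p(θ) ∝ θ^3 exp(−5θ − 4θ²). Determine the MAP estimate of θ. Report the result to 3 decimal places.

ℓ'(θ) = 3/θ − 5 − 8θ. Setting this to zero and multiplying by θ: 8θ² + 5θ − 3 = 0.
θ = (−5 + √(5² + 4·8·3)) / (2·8) = (−5 + √121) / 16 = (−5 + 11)/16 = 3/8.
ℓ''(θ) = −3/θ² − 8 < 0, confirming a maximum.

θ̂_MAP = 0.375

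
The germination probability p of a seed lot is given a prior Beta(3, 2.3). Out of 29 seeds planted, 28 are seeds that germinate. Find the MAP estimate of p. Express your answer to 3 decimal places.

Prior: Beta(3, 2.3).
Data: 28 successes in 29 trials. The binomial likelihood contributes p^28(1−p)^1, so the posterior is Beta(3+28, 2.3+1) = Beta(31, 3.3).
For Beta(a, b) with a, b > 1 the mode is (a−1)/(a+b−2) = 30/32.3 ≈ 0.929.

p̂_MAP = 0.929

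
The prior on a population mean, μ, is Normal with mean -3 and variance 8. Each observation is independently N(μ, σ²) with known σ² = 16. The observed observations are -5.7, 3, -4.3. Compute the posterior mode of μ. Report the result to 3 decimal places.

μ̂_MAP = -2.600

n = 3; x̄ = ((-5.7) + 3 + (-4.3))/3 = -7/3 = -7/3 ≈ -2.3333.
For a Normal prior and Normal likelihood with known variance, the posterior is Normal; its mode equals its mean, the precision-weighted average.
Prior precision 1/σ₀² = 1/8 = 0.125; data precision n/σ² = 3/16 = 0.1875.
μ̂ = (0.125·(-3) + 0.1875·(-7/3)) / (0.125 + 0.1875) = (-0.8125)/0.3125 = -2.600.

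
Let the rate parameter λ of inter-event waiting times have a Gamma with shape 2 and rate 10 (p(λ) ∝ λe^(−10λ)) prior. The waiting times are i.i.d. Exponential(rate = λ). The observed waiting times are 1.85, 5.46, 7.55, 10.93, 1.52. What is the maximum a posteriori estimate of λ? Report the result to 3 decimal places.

λ̂_MAP = 0.161

The Exponential(rate=λ) likelihood is ∝ λ^n e^(−λΣtᵢ). Here n = 5 and Σtᵢ = 1.85 + 5.46 + 7.55 + 10.93 + 1.52 = 27.31.
Posterior ∝ λe^(−10λ) · λ^5e^(−27.31λ) = λ^6e^(−37.31λ), i.e. Gamma(7, 37.31).
Mode = (a−1)/b = 6/37.31 ≈ 0.161.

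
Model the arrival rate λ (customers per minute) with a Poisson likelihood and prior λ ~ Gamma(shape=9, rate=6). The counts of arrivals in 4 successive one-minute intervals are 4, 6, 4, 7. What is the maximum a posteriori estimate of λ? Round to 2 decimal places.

λ̂_MAP = 2.90

Σxᵢ = 4+6+4+7 = 21, with n = 4.
Posterior ∝ λ^8e^(−6λ) · λ^21e^(−4λ) = λ^29e^(−10λ), i.e. Gamma(shape=30, rate=10).
The mode of a Gamma(a, b) with a ≥ 1 (shape–rate) is (a−1)/b = 29/10 ≈ 2.90.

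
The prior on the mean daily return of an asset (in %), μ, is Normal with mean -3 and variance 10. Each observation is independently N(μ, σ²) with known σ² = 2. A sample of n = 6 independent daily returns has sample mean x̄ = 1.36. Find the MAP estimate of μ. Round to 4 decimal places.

μ̂_MAP = 1.2194

n = 6, x̄ = 1.36.
For a Normal prior and Normal likelihood with known variance, the posterior is Normal; its mode equals its mean, the precision-weighted average.
Prior precision 1/σ₀² = 1/10 = 0.1; data precision n/σ² = 6/2 = 3.
μ̂ = (0.1·(-3) + 3·1.36) / (0.1 + 3) = 3.78/3.1 = 189/155 ≈ 1.2194.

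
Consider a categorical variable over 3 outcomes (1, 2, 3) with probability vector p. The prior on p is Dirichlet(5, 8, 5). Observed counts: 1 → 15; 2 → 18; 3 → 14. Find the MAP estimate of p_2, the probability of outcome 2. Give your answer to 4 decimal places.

MAP estimate: 0.4032

The posterior is Dirichlet(αᵢ + nᵢ) = Dirichlet(20, 26, 19).
For a Dirichlet(a₁,…,a_K) with all aᵢ > 1, the mode has j-th component (aⱼ − 1)/(Σaᵢ − K).
Here Σaᵢ = 65 and K = 3, so p_2 = (26 − 1)/(65 − 3) = 25/62 ≈ 0.4032.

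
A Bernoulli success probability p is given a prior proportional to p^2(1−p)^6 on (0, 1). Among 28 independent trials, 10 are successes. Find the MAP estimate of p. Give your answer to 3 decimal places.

The prior density ∝ p^2(1−p)^6 is the kernel of Beta(3, 7).
Data: 10 successes in 28 trials. The binomial likelihood contributes p^10(1−p)^18, so the posterior is Beta(3+10, 7+18) = Beta(13, 25).
For Beta(a, b) with a, b > 1 the mode is (a−1)/(a+b−2) = 12/36 ≈ 0.333.

p̂_MAP = 0.333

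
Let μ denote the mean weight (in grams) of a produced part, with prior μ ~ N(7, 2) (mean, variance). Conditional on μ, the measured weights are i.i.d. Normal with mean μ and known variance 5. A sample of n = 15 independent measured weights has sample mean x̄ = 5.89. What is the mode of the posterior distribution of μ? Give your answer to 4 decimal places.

μ̂_MAP = 6.0486

n = 15, x̄ = 5.89.
For a Normal prior and Normal likelihood with known variance, the posterior is Normal; its mode equals its mean, the precision-weighted average.
Prior precision 1/σ₀² = 1/2 = 0.5; data precision n/σ² = 15/5 = 3.
μ̂ = (0.5·7 + 3·5.89) / (0.5 + 3) = 21.17/3.5 = 2117/350 ≈ 6.0486.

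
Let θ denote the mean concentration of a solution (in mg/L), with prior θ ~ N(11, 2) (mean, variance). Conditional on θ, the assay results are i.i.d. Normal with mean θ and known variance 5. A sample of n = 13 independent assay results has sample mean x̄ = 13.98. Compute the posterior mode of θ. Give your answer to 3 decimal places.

n = 13, x̄ = 13.98.
For a Normal prior and Normal likelihood with known variance, the posterior is Normal; its mode equals its mean, the precision-weighted average.
Prior precision 1/σ₀² = 1/2 = 0.5; data precision n/σ² = 13/5 = 2.6.
θ̂ = (0.5·11 + 2.6·13.98) / (0.5 + 2.6) = 41.848/3.1 = 10462/775 ≈ 13.499.

θ̂_MAP = 13.499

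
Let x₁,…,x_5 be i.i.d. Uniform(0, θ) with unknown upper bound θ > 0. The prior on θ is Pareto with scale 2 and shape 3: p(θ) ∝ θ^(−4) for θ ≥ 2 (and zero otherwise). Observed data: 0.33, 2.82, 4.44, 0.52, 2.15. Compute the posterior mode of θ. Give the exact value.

The Uniform(0, θ) likelihood is θ^(−n) for θ ≥ max(xᵢ), zero otherwise. Here max(xᵢ) = 4.44.
Posterior ∝ θ^(−4) · θ^(−5) = θ^(−9) on θ ≥ max(2, 4.44) = 4.44.
This density is strictly decreasing in θ, so the posterior mode lies at the lower boundary of the support.

θ̂_MAP = 4.44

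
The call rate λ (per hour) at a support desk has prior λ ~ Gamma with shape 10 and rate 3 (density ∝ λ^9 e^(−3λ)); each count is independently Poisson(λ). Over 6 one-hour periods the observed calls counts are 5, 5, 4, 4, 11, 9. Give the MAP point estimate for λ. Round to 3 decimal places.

λ̂_MAP = 5.222

Σxᵢ = 5+5+4+4+11+9 = 38, with n = 6.
Posterior ∝ λ^9e^(−3λ) · λ^38e^(−6λ) = λ^47e^(−9λ), i.e. Gamma(shape=48, rate=9).
The mode of a Gamma(a, b) with a ≥ 1 (shape–rate) is (a−1)/b = 47/9 ≈ 5.222.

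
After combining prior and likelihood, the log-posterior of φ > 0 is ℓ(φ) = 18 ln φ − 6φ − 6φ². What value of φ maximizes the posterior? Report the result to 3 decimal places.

ℓ'(φ) = 18/φ − 6 − 12φ. Setting this to zero and multiplying by φ: 12φ² + 6φ − 18 = 0.
φ = (−6 + √(6² + 4·12·18)) / (2·12) = (−6 + √900) / 24 = (−6 + 30)/24 = 1.
ℓ''(φ) = −18/φ² − 12 < 0, confirming a maximum.

φ̂_MAP = 1.000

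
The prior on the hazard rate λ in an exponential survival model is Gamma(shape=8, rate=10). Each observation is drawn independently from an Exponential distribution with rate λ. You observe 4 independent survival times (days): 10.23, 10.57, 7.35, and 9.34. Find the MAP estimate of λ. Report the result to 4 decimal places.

λ̂_MAP = 0.2316

The Exponential(rate=λ) likelihood is ∝ λ^n e^(−λΣtᵢ). Here n = 4 and Σtᵢ = 10.23 + 10.57 + 7.35 + 9.34 = 37.49.
Posterior ∝ λ^7e^(−10λ) · λ^4e^(−37.49λ) = λ^11e^(−47.49λ), i.e. Gamma(12, 47.49).
Mode = (a−1)/b = 11/47.49 ≈ 0.2316.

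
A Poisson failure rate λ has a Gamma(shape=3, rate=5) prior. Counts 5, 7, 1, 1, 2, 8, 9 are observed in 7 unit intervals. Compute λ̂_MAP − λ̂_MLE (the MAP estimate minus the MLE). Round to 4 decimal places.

MAP − MLE = -1.7976

Σxᵢ = 33. Posterior is Gamma(36, 12); MAP = (36−1)/12 = 35/12 ≈ 2.91667.
MLE = x̄ = 33/7 ≈ 4.71429.
Difference = 35/12 − 33/7 = -151/84 ≈ -1.7976.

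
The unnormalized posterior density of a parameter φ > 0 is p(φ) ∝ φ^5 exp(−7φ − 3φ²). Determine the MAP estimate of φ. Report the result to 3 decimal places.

φ̂_MAP = 0.500

ℓ'(φ) = 5/φ − 7 − 6φ. Setting this to zero and multiplying by φ: 6φ² + 7φ − 5 = 0.
φ = (−7 + √(7² + 4·6·5)) / (2·6) = (−7 + √169) / 12 = (−7 + 13)/12 = 1/2.
ℓ''(φ) = −5/φ² − 6 < 0, confirming a maximum.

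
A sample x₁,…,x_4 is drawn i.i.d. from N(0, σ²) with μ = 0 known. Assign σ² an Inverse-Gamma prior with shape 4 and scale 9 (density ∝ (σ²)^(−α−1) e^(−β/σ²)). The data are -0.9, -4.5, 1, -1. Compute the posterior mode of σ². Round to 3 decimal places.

Sum of squared deviations about the known mean: SS = (-0.9−0)² + (-4.5−0)² + (1−0)² + (-1−0)² = 23.06.
The Normal likelihood contributes (σ²)^(−n/2) exp(−SS/(2σ²)), so the posterior is Inverse-Gamma(α + n/2, β + SS/2) = Inverse-Gamma(6, 20.53).
The mode of Inverse-Gamma(a, b) is b/(a+1) = 20.53/7 ≈ 2.933.

σ̂²_MAP = 2.933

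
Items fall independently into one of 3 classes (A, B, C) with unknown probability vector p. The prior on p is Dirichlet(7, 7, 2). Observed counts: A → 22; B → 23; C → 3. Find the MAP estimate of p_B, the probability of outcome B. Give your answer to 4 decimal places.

The posterior is Dirichlet(αᵢ + nᵢ) = Dirichlet(29, 30, 5).
For a Dirichlet(a₁,…,a_K) with all aᵢ > 1, the mode has j-th component (aⱼ − 1)/(Σaᵢ − K).
Here Σaᵢ = 64 and K = 3, so p_B = (30 − 1)/(64 − 3) = 29/61 ≈ 0.4754.

MAP estimate of p_B = 0.4754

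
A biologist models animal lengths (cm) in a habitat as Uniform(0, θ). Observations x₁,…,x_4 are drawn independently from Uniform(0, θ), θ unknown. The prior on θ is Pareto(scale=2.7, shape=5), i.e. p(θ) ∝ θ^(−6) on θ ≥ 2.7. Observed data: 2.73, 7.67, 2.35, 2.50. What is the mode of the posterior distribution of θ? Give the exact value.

The Uniform(0, θ) likelihood is θ^(−n) for θ ≥ max(xᵢ), zero otherwise. Here max(xᵢ) = 7.67.
Posterior ∝ θ^(−6) · θ^(−4) = θ^(−10) on θ ≥ max(2.7, 7.67) = 7.67.
This density is strictly decreasing in θ, so the posterior mode lies at the lower boundary of the support.

θ̂_MAP = 7.67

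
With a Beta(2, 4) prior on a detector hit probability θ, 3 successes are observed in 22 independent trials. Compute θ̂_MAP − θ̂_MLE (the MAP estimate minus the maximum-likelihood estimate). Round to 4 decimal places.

MAP − MLE = 0.0175

Posterior is Beta(5, 23); MAP = (5−1)/(28−2) = 4/26 ≈ 0.15385.
MLE ignores the prior: θ̂_MLE = k/n = 3/22 ≈ 0.13636.
Difference = 4/26 − 3/22 = 5/286 ≈ 0.0175.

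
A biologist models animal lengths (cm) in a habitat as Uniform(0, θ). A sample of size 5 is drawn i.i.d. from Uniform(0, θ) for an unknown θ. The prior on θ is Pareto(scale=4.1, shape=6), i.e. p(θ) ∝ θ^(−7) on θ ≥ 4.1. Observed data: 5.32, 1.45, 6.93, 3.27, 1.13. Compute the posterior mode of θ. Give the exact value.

θ̂_MAP = 6.93

The Uniform(0, θ) likelihood is θ^(−n) for θ ≥ max(xᵢ), zero otherwise. Here max(xᵢ) = 6.93.
Posterior ∝ θ^(−7) · θ^(−5) = θ^(−12) on θ ≥ max(4.1, 6.93) = 6.93.
This density is strictly decreasing in θ, so the posterior mode lies at the lower boundary of the support.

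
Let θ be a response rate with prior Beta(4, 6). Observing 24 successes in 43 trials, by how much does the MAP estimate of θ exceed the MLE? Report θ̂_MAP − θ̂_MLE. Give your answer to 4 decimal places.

MAP − MLE = -0.0287

Posterior is Beta(28, 25); MAP = (28−1)/(53−2) = 27/51 ≈ 0.52941.
MLE ignores the prior: θ̂_MLE = k/n = 24/43 ≈ 0.55814.
Difference = 27/51 − 24/43 = -21/731 ≈ -0.0287.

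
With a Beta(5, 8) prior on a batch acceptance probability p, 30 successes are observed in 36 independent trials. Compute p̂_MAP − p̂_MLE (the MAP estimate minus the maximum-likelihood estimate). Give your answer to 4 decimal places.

Posterior is Beta(35, 14); MAP = (35−1)/(49−2) = 34/47 ≈ 0.72340.
MLE ignores the prior: p̂_MLE = k/n = 30/36 ≈ 0.83333.
Difference = 34/47 − 30/36 = -31/282 ≈ -0.1099.

MAP − MLE = -0.1099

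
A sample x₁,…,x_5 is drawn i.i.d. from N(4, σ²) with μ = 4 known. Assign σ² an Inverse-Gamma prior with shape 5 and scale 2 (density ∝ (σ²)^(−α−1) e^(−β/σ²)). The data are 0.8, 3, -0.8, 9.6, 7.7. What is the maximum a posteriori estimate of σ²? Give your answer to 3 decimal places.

σ̂²_MAP = 4.902

Sum of squared deviations about the known mean: SS = (0.8−4)² + (3−4)² + (-0.8−4)² + (9.6−4)² + (7.7−4)² = 79.33.
The Normal likelihood contributes (σ²)^(−n/2) exp(−SS/(2σ²)), so the posterior is Inverse-Gamma(α + n/2, β + SS/2) = Inverse-Gamma(7.5, 41.665).
The mode of Inverse-Gamma(a, b) is b/(a+1) = 41.665/8.5 ≈ 4.902.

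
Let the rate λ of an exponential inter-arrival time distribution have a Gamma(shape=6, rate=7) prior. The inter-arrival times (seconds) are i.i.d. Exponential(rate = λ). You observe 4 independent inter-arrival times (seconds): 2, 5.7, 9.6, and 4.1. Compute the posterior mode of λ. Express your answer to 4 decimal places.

λ̂_MAP = 0.3169

The Exponential(rate=λ) likelihood is ∝ λ^n e^(−λΣtᵢ). Here n = 4 and Σtᵢ = 2 + 5.7 + 9.6 + 4.1 = 21.4.
Posterior ∝ λ^5e^(−7λ) · λ^4e^(−21.4λ) = λ^9e^(−28.4λ), i.e. Gamma(10, 28.4).
Mode = (a−1)/b = 9/28.4 ≈ 0.3169.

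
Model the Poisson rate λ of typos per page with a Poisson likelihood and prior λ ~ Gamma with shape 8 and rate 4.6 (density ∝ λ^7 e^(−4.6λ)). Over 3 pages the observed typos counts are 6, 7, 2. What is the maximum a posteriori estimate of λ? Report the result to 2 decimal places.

Σxᵢ = 6+7+2 = 15, with n = 3.
Posterior ∝ λ^7e^(−4.6λ) · λ^15e^(−3λ) = λ^22e^(−7.6λ), i.e. Gamma(shape=23, rate=7.6).
The mode of a Gamma(a, b) with a ≥ 1 (shape–rate) is (a−1)/b = 22/7.6 ≈ 2.89.

λ̂_MAP = 2.89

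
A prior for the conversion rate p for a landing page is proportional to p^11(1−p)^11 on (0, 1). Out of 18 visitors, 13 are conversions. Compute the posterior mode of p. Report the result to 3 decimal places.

The prior density ∝ p^11(1−p)^11 is the kernel of Beta(12, 12).
Data: 13 successes in 18 trials. The binomial likelihood contributes p^13(1−p)^5, so the posterior is Beta(12+13, 12+5) = Beta(25, 17).
For Beta(a, b) with a, b > 1 the mode is (a−1)/(a+b−2) = 24/40 ≈ 0.600.

p̂_MAP = 0.600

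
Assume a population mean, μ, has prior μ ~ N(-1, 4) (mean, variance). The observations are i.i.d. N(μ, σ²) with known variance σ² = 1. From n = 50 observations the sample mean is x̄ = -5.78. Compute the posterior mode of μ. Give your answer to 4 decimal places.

n = 50, x̄ = -5.78.
For a Normal prior and Normal likelihood with known variance, the posterior is Normal; its mode equals its mean, the precision-weighted average.
Prior precision 1/σ₀² = 1/4 = 0.25; data precision n/σ² = 50/1 = 50.
μ̂ = (0.25·(-1) + 50·(-5.78)) / (0.25 + 50) = (-289.25)/50.25 = -1157/201 ≈ -5.7562.

μ̂_MAP = -5.7562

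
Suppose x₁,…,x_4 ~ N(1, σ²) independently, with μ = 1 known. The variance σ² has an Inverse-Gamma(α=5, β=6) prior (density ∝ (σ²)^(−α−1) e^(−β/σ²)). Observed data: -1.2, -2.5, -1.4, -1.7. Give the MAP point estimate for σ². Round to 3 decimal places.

Sum of squared deviations about the known mean: SS = (-1.2−1)² + (-2.5−1)² + (-1.4−1)² + (-1.7−1)² = 30.14.
The Normal likelihood contributes (σ²)^(−n/2) exp(−SS/(2σ²)), so the posterior is Inverse-Gamma(α + n/2, β + SS/2) = Inverse-Gamma(7, 21.07).
The mode of Inverse-Gamma(a, b) is b/(a+1) = 21.07/8 ≈ 2.634.

σ̂²_MAP = 2.634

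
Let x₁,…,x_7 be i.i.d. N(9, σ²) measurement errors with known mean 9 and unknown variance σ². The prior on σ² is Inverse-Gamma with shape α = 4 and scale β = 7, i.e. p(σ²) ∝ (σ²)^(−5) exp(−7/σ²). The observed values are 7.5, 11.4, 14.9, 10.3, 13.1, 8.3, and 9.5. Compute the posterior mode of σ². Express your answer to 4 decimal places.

Sum of squared deviations about the known mean: SS = (7.5−9)² + (11.4−9)² + (14.9−9)² + (10.3−9)² + (13.1−9)² + (8.3−9)² + (9.5−9)² = 62.06.
The Normal likelihood contributes (σ²)^(−n/2) exp(−SS/(2σ²)), so the posterior is Inverse-Gamma(α + n/2, β + SS/2) = Inverse-Gamma(7.5, 38.03).
The mode of Inverse-Gamma(a, b) is b/(a+1) = 38.03/8.5 ≈ 4.4741.

σ̂²_MAP = 4.4741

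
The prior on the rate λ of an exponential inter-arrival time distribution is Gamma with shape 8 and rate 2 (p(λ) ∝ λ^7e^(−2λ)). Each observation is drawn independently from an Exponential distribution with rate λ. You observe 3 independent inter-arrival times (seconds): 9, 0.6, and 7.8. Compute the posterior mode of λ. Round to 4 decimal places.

λ̂_MAP = 0.5155

The Exponential(rate=λ) likelihood is ∝ λ^n e^(−λΣtᵢ). Here n = 3 and Σtᵢ = 9 + 0.6 + 7.8 = 17.4.
Posterior ∝ λ^7e^(−2λ) · λ^3e^(−17.4λ) = λ^10e^(−19.4λ), i.e. Gamma(11, 19.4).
Mode = (a−1)/b = 10/19.4 ≈ 0.5155.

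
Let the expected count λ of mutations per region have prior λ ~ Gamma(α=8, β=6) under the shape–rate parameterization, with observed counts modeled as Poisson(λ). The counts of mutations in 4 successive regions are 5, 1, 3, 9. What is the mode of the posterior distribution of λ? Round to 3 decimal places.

λ̂_MAP = 2.500

Σxᵢ = 5+1+3+9 = 18, with n = 4.
Posterior ∝ λ^7e^(−6λ) · λ^18e^(−4λ) = λ^25e^(−10λ), i.e. Gamma(shape=26, rate=10).
The mode of a Gamma(a, b) with a ≥ 1 (shape–rate) is (a−1)/b = 25/10 ≈ 2.500.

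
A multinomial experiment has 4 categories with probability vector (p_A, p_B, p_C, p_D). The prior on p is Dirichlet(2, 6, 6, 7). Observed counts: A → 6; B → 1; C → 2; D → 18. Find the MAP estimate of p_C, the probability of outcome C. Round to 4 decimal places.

MAP estimate of p_C = 0.1591

The posterior is Dirichlet(αᵢ + nᵢ) = Dirichlet(8, 7, 8, 25).
For a Dirichlet(a₁,…,a_K) with all aᵢ > 1, the mode has j-th component (aⱼ − 1)/(Σaᵢ − K).
Here Σaᵢ = 48 and K = 4, so p_C = (8 − 1)/(48 − 4) = 7/44 ≈ 0.1591.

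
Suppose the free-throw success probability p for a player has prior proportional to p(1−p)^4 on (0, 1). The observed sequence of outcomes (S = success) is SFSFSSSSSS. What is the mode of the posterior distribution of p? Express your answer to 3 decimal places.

The prior density ∝ p(1−p)^4 is the kernel of Beta(2, 5).
Data: 8 successes in 10 trials (from the sequence). The binomial likelihood contributes p^8(1−p)^2, so the posterior is Beta(2+8, 5+2) = Beta(10, 7).
For Beta(a, b) with a, b > 1 the mode is (a−1)/(a+b−2) = 9/15 ≈ 0.600.

p̂_MAP = 0.600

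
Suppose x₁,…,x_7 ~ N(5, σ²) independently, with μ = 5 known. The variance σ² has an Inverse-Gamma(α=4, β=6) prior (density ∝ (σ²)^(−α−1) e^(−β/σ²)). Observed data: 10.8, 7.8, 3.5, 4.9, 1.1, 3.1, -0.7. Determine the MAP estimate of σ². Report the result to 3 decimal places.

Sum of squared deviations about the known mean: SS = (10.8−5)² + (7.8−5)² + (3.5−5)² + (4.9−5)² + (1.1−5)² + (3.1−5)² + (-0.7−5)² = 95.05.
The Normal likelihood contributes (σ²)^(−n/2) exp(−SS/(2σ²)), so the posterior is Inverse-Gamma(α + n/2, β + SS/2) = Inverse-Gamma(7.5, 53.525).
The mode of Inverse-Gamma(a, b) is b/(a+1) = 53.525/8.5 ≈ 6.297.

σ̂²_MAP = 6.297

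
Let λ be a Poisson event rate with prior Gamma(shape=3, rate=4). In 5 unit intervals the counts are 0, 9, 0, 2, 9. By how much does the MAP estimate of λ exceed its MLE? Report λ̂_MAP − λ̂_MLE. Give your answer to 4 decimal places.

Σxᵢ = 20. Posterior is Gamma(23, 9); MAP = (23−1)/9 = 22/9 ≈ 2.44444.
MLE = x̄ = 20/5 ≈ 4.00000.
Difference = 22/9 − 20/5 = -14/9 ≈ -1.5556.

MAP − MLE = -1.5556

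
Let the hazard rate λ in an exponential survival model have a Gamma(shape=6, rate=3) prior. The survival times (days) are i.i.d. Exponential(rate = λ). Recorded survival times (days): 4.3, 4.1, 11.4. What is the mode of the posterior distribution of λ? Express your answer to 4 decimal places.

The Exponential(rate=λ) likelihood is ∝ λ^n e^(−λΣtᵢ). Here n = 3 and Σtᵢ = 4.3 + 4.1 + 11.4 = 19.8.
Posterior ∝ λ^5e^(−3λ) · λ^3e^(−19.8λ) = λ^8e^(−22.8λ), i.e. Gamma(9, 22.8).
Mode = (a−1)/b = 8/22.8 ≈ 0.3509.

λ̂_MAP = 0.3509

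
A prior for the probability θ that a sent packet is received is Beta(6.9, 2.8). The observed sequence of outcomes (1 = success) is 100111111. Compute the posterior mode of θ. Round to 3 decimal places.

Prior: Beta(6.9, 2.8).
Data: 7 successes in 9 trials (from the sequence). The binomial likelihood contributes θ^7(1−θ)^2, so the posterior is Beta(6.9+7, 2.8+2) = Beta(13.9, 4.8).
For Beta(a, b) with a, b > 1 the mode is (a−1)/(a+b−2) = 12.9/16.7 ≈ 0.772.

θ̂_MAP = 0.772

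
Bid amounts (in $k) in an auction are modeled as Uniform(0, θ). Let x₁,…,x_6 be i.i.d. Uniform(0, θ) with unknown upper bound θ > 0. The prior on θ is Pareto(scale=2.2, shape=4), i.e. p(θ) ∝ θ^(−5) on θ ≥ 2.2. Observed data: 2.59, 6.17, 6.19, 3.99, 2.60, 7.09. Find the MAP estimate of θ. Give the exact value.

The Uniform(0, θ) likelihood is θ^(−n) for θ ≥ max(xᵢ), zero otherwise. Here max(xᵢ) = 7.09.
Posterior ∝ θ^(−5) · θ^(−6) = θ^(−11) on θ ≥ max(2.2, 7.09) = 7.09.
This density is strictly decreasing in θ, so the posterior mode lies at the lower boundary of the support.

θ̂_MAP = 7.09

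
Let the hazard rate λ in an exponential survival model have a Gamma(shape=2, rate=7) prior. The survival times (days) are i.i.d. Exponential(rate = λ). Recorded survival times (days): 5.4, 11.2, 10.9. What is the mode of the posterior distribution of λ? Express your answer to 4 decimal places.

λ̂_MAP = 0.1159

The Exponential(rate=λ) likelihood is ∝ λ^n e^(−λΣtᵢ). Here n = 3 and Σtᵢ = 5.4 + 11.2 + 10.9 = 27.5.
Posterior ∝ λe^(−7λ) · λ^3e^(−27.5λ) = λ^4e^(−34.5λ), i.e. Gamma(5, 34.5).
Mode = (a−1)/b = 4/34.5 ≈ 0.1159.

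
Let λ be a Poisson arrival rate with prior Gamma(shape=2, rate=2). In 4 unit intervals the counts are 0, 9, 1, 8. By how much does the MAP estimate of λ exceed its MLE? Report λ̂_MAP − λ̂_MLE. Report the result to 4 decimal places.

Σxᵢ = 18. Posterior is Gamma(20, 6); MAP = (20−1)/6 = 19/6 ≈ 3.16667.
MLE = x̄ = 18/4 ≈ 4.50000.
Difference = 19/6 − 18/4 = -4/3 ≈ -1.3333.

MAP − MLE = -1.3333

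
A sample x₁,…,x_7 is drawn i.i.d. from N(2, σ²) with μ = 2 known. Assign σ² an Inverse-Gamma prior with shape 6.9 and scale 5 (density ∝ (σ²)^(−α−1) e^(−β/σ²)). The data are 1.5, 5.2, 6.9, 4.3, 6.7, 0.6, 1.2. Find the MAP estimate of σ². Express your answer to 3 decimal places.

Sum of squared deviations about the known mean: SS = (1.5−2)² + (5.2−2)² + (6.9−2)² + (4.3−2)² + (6.7−2)² + (0.6−2)² + (1.2−2)² = 64.48.
The Normal likelihood contributes (σ²)^(−n/2) exp(−SS/(2σ²)), so the posterior is Inverse-Gamma(α + n/2, β + SS/2) = Inverse-Gamma(10.4, 37.24).
The mode of Inverse-Gamma(a, b) is b/(a+1) = 37.24/11.4 ≈ 3.267.

σ̂²_MAP = 3.267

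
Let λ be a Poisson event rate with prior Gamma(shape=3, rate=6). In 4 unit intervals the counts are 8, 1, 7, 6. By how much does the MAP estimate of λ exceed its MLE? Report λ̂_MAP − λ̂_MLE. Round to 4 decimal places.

MAP − MLE = -3.1000

Σxᵢ = 22. Posterior is Gamma(25, 10); MAP = (25−1)/10 = 24/10 ≈ 2.40000.
MLE = x̄ = 22/4 ≈ 5.50000.
Difference = 24/10 − 22/4 = -31/10 ≈ -3.1000.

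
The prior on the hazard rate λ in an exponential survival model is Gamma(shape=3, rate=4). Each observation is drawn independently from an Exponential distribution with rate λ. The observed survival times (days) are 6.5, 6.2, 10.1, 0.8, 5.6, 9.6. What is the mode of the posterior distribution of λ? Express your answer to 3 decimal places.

The Exponential(rate=λ) likelihood is ∝ λ^n e^(−λΣtᵢ). Here n = 6 and Σtᵢ = 6.5 + 6.2 + 10.1 + 0.8 + 5.6 + 9.6 = 38.8.
Posterior ∝ λ^2e^(−4λ) · λ^6e^(−38.8λ) = λ^8e^(−42.8λ), i.e. Gamma(9, 42.8).
Mode = (a−1)/b = 8/42.8 ≈ 0.187.

λ̂_MAP = 0.187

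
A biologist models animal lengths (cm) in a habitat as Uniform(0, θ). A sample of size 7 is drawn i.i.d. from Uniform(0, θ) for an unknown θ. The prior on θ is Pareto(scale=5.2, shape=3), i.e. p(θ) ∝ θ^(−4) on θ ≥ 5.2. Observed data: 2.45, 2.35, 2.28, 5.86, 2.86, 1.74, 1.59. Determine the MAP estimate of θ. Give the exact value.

The Uniform(0, θ) likelihood is θ^(−n) for θ ≥ max(xᵢ), zero otherwise. Here max(xᵢ) = 5.86.
Posterior ∝ θ^(−4) · θ^(−7) = θ^(−11) on θ ≥ max(5.2, 5.86) = 5.86.
This density is strictly decreasing in θ, so the posterior mode lies at the lower boundary of the support.

θ̂_MAP = 5.86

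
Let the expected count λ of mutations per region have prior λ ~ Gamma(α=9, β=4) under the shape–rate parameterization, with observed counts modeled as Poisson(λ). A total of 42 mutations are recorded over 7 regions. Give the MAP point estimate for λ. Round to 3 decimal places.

Σxᵢ = 42, n = 7.
Posterior ∝ λ^8e^(−4λ) · λ^42e^(−7λ) = λ^50e^(−11λ), i.e. Gamma(shape=51, rate=11).
The mode of a Gamma(a, b) with a ≥ 1 (shape–rate) is (a−1)/b = 50/11 ≈ 4.545.

λ̂_MAP = 4.545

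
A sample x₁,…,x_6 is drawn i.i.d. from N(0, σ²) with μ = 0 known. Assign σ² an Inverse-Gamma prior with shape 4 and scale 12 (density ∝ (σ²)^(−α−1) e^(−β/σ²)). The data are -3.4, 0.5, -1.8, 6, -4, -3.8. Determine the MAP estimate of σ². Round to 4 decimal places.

σ̂²_MAP = 6.5931

Sum of squared deviations about the known mean: SS = (-3.4−0)² + (0.5−0)² + (-1.8−0)² + (6−0)² + (-4−0)² + (-3.8−0)² = 81.49.
The Normal likelihood contributes (σ²)^(−n/2) exp(−SS/(2σ²)), so the posterior is Inverse-Gamma(α + n/2, β + SS/2) = Inverse-Gamma(7, 52.745).
The mode of Inverse-Gamma(a, b) is b/(a+1) = 52.745/8 ≈ 6.5931.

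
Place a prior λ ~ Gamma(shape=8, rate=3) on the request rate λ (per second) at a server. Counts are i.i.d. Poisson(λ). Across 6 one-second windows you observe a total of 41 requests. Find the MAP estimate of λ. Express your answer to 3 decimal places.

Σxᵢ = 41, n = 6.
Posterior ∝ λ^7e^(−3λ) · λ^41e^(−6λ) = λ^48e^(−9λ), i.e. Gamma(shape=49, rate=9).
The mode of a Gamma(a, b) with a ≥ 1 (shape–rate) is (a−1)/b = 48/9 ≈ 5.333.

λ̂_MAP = 5.333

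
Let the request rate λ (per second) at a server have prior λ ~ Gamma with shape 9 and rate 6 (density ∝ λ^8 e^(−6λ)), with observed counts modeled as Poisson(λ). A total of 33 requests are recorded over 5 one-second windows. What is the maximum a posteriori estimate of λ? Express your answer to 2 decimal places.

Σxᵢ = 33, n = 5.
Posterior ∝ λ^8e^(−6λ) · λ^33e^(−5λ) = λ^41e^(−11λ), i.e. Gamma(shape=42, rate=11).
The mode of a Gamma(a, b) with a ≥ 1 (shape–rate) is (a−1)/b = 41/11 ≈ 3.73.

λ̂_MAP = 3.73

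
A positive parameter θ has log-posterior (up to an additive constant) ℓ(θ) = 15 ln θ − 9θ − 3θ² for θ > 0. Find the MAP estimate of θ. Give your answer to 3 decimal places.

θ̂_MAP = 1.000

ℓ'(θ) = 15/θ − 9 − 6θ. Setting this to zero and multiplying by θ: 6θ² + 9θ − 15 = 0.
θ = (−9 + √(9² + 4·6·15)) / (2·6) = (−9 + √441) / 12 = (−9 + 21)/12 = 1.
ℓ''(θ) = −15/θ² − 6 < 0, confirming a maximum.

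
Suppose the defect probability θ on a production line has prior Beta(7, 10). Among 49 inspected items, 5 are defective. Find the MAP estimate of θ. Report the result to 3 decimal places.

Prior: Beta(7, 10).
Data: 5 successes in 49 trials. The binomial likelihood contributes θ^5(1−θ)^44, so the posterior is Beta(7+5, 10+44) = Beta(12, 54).
For Beta(a, b) with a, b > 1 the mode is (a−1)/(a+b−2) = 11/64 ≈ 0.172.

θ̂_MAP = 0.172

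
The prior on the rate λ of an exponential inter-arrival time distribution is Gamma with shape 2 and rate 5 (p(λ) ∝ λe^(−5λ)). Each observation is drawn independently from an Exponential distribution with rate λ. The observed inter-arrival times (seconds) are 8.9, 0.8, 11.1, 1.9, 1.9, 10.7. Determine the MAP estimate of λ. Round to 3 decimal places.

λ̂_MAP = 0.174

The Exponential(rate=λ) likelihood is ∝ λ^n e^(−λΣtᵢ). Here n = 6 and Σtᵢ = 8.9 + 0.8 + 11.1 + 1.9 + 1.9 + 10.7 = 35.3.
Posterior ∝ λe^(−5λ) · λ^6e^(−35.3λ) = λ^7e^(−40.3λ), i.e. Gamma(8, 40.3).
Mode = (a−1)/b = 7/40.3 ≈ 0.174.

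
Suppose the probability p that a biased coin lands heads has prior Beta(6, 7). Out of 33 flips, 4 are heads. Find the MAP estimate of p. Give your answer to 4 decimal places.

p̂_MAP = 0.2045

Prior: Beta(6, 7).
Data: 4 successes in 33 trials. The binomial likelihood contributes p^4(1−p)^29, so the posterior is Beta(6+4, 7+29) = Beta(10, 36).
For Beta(a, b) with a, b > 1 the mode is (a−1)/(a+b−2) = 9/44 ≈ 0.2045.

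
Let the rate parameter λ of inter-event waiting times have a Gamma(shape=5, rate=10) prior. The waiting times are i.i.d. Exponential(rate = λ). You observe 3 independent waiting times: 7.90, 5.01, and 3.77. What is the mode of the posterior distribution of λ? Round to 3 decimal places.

The Exponential(rate=λ) likelihood is ∝ λ^n e^(−λΣtᵢ). Here n = 3 and Σtᵢ = 7.90 + 5.01 + 3.77 = 16.68.
Posterior ∝ λ^4e^(−10λ) · λ^3e^(−16.68λ) = λ^7e^(−26.68λ), i.e. Gamma(8, 26.68).
Mode = (a−1)/b = 7/26.68 ≈ 0.262.

λ̂_MAP = 0.262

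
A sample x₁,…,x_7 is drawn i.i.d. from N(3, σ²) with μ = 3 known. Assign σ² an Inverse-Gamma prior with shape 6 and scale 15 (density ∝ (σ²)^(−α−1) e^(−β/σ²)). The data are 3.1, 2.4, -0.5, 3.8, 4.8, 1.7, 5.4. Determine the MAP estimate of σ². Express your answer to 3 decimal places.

σ̂²_MAP = 2.569

Sum of squared deviations about the known mean: SS = (3.1−3)² + (2.4−3)² + (-0.5−3)² + (3.8−3)² + (4.8−3)² + (1.7−3)² + (5.4−3)² = 23.95.
The Normal likelihood contributes (σ²)^(−n/2) exp(−SS/(2σ²)), so the posterior is Inverse-Gamma(α + n/2, β + SS/2) = Inverse-Gamma(9.5, 26.975).
The mode of Inverse-Gamma(a, b) is b/(a+1) = 26.975/10.5 ≈ 2.569.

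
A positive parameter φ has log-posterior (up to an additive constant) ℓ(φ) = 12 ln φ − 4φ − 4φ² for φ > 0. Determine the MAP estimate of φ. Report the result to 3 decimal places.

ℓ'(φ) = 12/φ − 4 − 8φ. Setting this to zero and multiplying by φ: 8φ² + 4φ − 12 = 0.
φ = (−4 + √(4² + 4·8·12)) / (2·8) = (−4 + √400) / 16 = (−4 + 20)/16 = 1.
ℓ''(φ) = −12/φ² − 8 < 0, confirming a maximum.

φ̂_MAP = 1.000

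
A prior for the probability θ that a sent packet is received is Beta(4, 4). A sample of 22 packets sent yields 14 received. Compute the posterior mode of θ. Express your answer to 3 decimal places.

θ̂_MAP = 0.607

Prior: Beta(4, 4).
Data: 14 successes in 22 trials. The binomial likelihood contributes θ^14(1−θ)^8, so the posterior is Beta(4+14, 4+8) = Beta(18, 12).
For Beta(a, b) with a, b > 1 the mode is (a−1)/(a+b−2) = 17/28 ≈ 0.607.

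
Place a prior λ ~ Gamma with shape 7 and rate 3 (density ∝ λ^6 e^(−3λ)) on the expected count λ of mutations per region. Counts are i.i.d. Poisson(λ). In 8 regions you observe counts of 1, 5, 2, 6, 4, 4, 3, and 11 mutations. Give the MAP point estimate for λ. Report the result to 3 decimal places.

Σxᵢ = 1+5+2+6+4+4+3+11 = 36, with n = 8.
Posterior ∝ λ^6e^(−3λ) · λ^36e^(−8λ) = λ^42e^(−11λ), i.e. Gamma(shape=43, rate=11).
The mode of a Gamma(a, b) with a ≥ 1 (shape–rate) is (a−1)/b = 42/11 ≈ 3.818.

λ̂_MAP = 3.818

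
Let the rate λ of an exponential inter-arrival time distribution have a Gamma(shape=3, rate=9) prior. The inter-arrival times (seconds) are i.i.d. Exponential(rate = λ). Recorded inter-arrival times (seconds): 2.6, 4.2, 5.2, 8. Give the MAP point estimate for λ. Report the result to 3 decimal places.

λ̂_MAP = 0.207

The Exponential(rate=λ) likelihood is ∝ λ^n e^(−λΣtᵢ). Here n = 4 and Σtᵢ = 2.6 + 4.2 + 5.2 + 8 = 20.
Posterior ∝ λ^2e^(−9λ) · λ^4e^(−20λ) = λ^6e^(−29λ), i.e. Gamma(7, 29).
Mode = (a−1)/b = 6/29 ≈ 0.207.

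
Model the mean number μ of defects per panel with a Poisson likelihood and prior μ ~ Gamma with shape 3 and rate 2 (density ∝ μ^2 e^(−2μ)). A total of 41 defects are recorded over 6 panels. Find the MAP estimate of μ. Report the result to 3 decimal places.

μ̂_MAP = 5.375

Σxᵢ = 41, n = 6.
Posterior ∝ μ^2e^(−2μ) · μ^41e^(−6μ) = μ^43e^(−8μ), i.e. Gamma(shape=44, rate=8).
The mode of a Gamma(a, b) with a ≥ 1 (shape–rate) is (a−1)/b = 43/8 ≈ 5.375.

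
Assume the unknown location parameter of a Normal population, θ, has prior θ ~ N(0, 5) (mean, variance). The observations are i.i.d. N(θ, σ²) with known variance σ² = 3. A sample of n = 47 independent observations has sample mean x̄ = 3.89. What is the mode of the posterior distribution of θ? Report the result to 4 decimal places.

θ̂_MAP = 3.8410

n = 47, x̄ = 3.89.
For a Normal prior and Normal likelihood with known variance, the posterior is Normal; its mode equals its mean, the precision-weighted average.
Prior precision 1/σ₀² = 1/5 = 0.2; data precision n/σ² = 47/3.
θ̂ = (0.2·0 + (47/3)·3.89) / (0.2 + 47/3) = (18283/300)/(238/15) = 18283/4760 ≈ 3.8410.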